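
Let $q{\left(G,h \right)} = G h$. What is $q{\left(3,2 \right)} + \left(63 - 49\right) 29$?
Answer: $412$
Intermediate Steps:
$q{\left(3,2 \right)} + \left(63 - 49\right) 29 = 3 \cdot 2 + \left(63 - 49\right) 29 = 6 + \left(63 - 49\right) 29 = 6 + 14 \cdot 29 = 6 + 406 = 412$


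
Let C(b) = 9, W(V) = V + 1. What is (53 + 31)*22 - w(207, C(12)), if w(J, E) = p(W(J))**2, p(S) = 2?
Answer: 1844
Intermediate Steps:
W(V) = 1 + V
w(J, E) = 4 (w(J, E) = 2**2 = 4)
(53 + 31)*22 - w(207, C(12)) = (53 + 31)*22 - 1*4 = 84*22 - 4 = 1848 - 4 = 1844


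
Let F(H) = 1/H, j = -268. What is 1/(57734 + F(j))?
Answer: 268/15472711 ≈ 1.7321e-5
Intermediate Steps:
1/(57734 + F(j)) = 1/(57734 + 1/(-268)) = 1/(57734 - 1/268) = 1/(15472711/268) = 268/15472711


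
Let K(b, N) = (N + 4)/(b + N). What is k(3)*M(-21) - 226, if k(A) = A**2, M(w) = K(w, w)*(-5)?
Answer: -3419/14 ≈ -244.21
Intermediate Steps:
K(b, N) = (4 + N)/(N + b)
M(w) = -5*(4 + w)/(2*w) (M(w) = ((4 + w)/(w + w))*(-5) = ((4 + w)/((2*w)))*(-5) = ((1/(2*w))*(4 + w))*(-5) = ((4 + w)/(2*w))*(-5) = -5*(4 + w)/(2*w))
k(3)*M(-21) - 226 = 3**2*(-5/2 - 10/(-21)) - 226 = 9*(-5/2 - 10*(-1/21)) - 226 = 9*(-5/2 + 10/21) - 226 = 9*(-85/42) - 226 = -255/14 - 226 = -3419/14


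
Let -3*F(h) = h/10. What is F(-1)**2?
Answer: 1/900 ≈ 0.0011111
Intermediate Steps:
F(h) = -h/30 (F(h) = -h/(3*10) = -h/30)
F(-1)**2 = (-1/30*(-1))**2 = (1/30)**2 = 1/900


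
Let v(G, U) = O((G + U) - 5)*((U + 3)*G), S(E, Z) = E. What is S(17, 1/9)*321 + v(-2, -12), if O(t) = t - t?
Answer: 5457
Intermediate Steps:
O(t) = 0
v(G, U) = 0 (v(G, U) = 0*((U + 3)*G) = 0*((3 + U)*G) = 0*(G*(3 + U)) = 0)
S(17, 1/9)*321 + v(-2, -12) = 17*321 + 0 = 5457 + 0 = 5457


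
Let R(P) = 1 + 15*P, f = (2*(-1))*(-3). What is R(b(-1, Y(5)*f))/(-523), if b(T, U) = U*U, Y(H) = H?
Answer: -13501/523 ≈ -25.815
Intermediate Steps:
f = 6 (f = -2*(-3) = 6)
b(T, U) = U²
R(b(-1, Y(5)*f))/(-523) = (1 + 15*(5*6)²)/(-523) = (1 + 15*30²)*(-1/523) = (1 + 15*900)*(-1/523) = (1 + 13500)*(-1/523) = 13501*(-1/523) = -13501/523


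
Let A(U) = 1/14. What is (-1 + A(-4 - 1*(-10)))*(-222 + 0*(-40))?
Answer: 1443/7 ≈ 206.14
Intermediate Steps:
A(U) = 1/14
(-1 + A(-4 - 1*(-10)))*(-222 + 0*(-40)) = (-1 + 1/14)*(-222 + 0*(-40)) = -13*(-222 + 0)/14 = -13/14*(-222) = 1443/7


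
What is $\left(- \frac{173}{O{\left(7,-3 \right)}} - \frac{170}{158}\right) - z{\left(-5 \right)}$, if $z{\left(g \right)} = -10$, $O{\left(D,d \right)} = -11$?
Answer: $\frac{21422}{869} \approx 24.651$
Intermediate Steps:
$\left(- \frac{173}{O{\left(7,-3 \right)}} - \frac{170}{158}\right) - z{\left(-5 \right)} = \left(- \frac{173}{-11} - \frac{170}{158}\right) - -10 = \left(\left(-173\right) \left(- \frac{1}{11}\right) - \frac{85}{79}\right) + 10 = \left(\frac{173}{11} - \frac{85}{79}\right) + 10 = \frac{12732}{869} + 10 = \frac{21422}{869}$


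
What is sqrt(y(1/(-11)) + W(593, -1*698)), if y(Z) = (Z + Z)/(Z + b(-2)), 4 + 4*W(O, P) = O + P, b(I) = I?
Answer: 7*I*sqrt(1173)/46 ≈ 5.2118*I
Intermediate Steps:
W(O, P) = -1 + O/4 + P/4 (W(O, P) = -1 + (O + P)/4 = -1 + (O/4 + P/4) = -1 + O/4 + P/4)
y(Z) = 2*Z/(-2 + Z) (y(Z) = (Z + Z)/(Z - 2) = (2*Z)/(-2 + Z) = 2*Z/(-2 + Z))
sqrt(y(1/(-11)) + W(593, -1*698)) = sqrt(2/(-11*(-2 + 1/(-11))) + (-1 + (1/4)*593 + (-1*698)/4)) = sqrt(2*(-1/11)/(-2 - 1/11) + (-1 + 593/4 + (1/4)*(-698))) = sqrt(2*(-1/11)/(-23/11) + (-1 + 593/4 - 349/2)) = sqrt(2*(-1/11)*(-11/23) - 109/4) = sqrt(2/23 - 109/4) = sqrt(-2499/92) = 7*I*sqrt(1173)/46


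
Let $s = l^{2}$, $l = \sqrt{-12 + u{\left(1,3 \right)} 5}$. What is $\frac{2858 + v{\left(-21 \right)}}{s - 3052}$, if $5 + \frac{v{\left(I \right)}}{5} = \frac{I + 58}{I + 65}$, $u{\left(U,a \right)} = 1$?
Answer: $- \frac{124837}{134596} \approx -0.92749$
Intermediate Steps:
$v{\left(I \right)} = -25 + \frac{5 \left(58 + I\right)}{65 + I}$ ($v{\left(I \right)} = -25 + 5 \frac{I + 58}{I + 65} = -25 + 5 \frac{58 + I}{65 + I} = -25 + \frac{5 \left(58 + I\right)}{65 + I}$)
$l = i \sqrt{7}$ ($l = \sqrt{-12 + 1 \cdot 5} = \sqrt{-12 + 5} = \sqrt{-7} = i \sqrt{7} \approx 2.6458 i$)
$s = -7$ ($s = \left(i \sqrt{7}\right)^{2} = -7$)
$\frac{2858 + v{\left(-21 \right)}}{s - 3052} = \frac{2858 + \frac{5 \left(-267 - -84\right)}{65 - 21}}{-7 - 3052} = \frac{2858 + \frac{5 \left(-267 + 84\right)}{44}}{-3059} = \left(2858 + 5 \cdot \frac{1}{44} \left(-183\right)\right) \left(- \frac{1}{3059}\right) = \left(2858 - \frac{915}{44}\right) \left(- \frac{1}{3059}\right) = \frac{124837}{44} \left(- \frac{1}{3059}\right) = - \frac{124837}{134596}$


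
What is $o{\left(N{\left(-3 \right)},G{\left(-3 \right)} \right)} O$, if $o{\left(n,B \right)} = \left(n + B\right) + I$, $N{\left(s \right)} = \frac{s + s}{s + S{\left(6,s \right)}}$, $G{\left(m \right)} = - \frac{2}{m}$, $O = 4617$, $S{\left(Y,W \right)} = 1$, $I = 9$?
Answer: $58482$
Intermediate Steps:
$N{\left(s \right)} = \frac{2 s}{1 + s}$ ($N{\left(s \right)} = \frac{s + s}{s + 1} = \frac{2 s}{1 + s}$)
$o{\left(n,B \right)} = 9 + B + n$ ($o{\left(n,B \right)} = \left(n + B\right) + 9 = \left(B + n\right) + 9 = 9 + B + n$)
$o{\left(N{\left(-3 \right)},G{\left(-3 \right)} \right)} O = \left(9 - \frac{2}{-3} + 2 \left(-3\right) \frac{1}{1 - 3}\right) 4617 = \left(9 - - \frac{2}{3} + 2 \left(-3\right) \frac{1}{-2}\right) 4617 = \left(9 + \frac{2}{3} + 2 \left(-3\right) \left(- \frac{1}{2}\right)\right) 4617 = \left(9 + \frac{2}{3} + 3\right) 4617 = \frac{38}{3} \cdot 4617 = 58482$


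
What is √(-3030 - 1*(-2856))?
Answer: I*√174 ≈ 13.191*I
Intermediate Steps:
√(-3030 - 1*(-2856)) = √(-3030 + 2856) = √(-174) = I*√174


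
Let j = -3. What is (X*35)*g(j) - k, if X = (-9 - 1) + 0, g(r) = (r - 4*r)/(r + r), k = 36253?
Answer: -35728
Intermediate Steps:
g(r) = -3/2 (g(r) = (-3*r)/((2*r)) = (-3*r)*(1/(2*r)) = -3/2)
X = -10 (X = -10 + 0 = -10)
(X*35)*g(j) - k = -10*35*(-3/2) - 1*36253 = -350*(-3/2) - 36253 = 525 - 36253 = -35728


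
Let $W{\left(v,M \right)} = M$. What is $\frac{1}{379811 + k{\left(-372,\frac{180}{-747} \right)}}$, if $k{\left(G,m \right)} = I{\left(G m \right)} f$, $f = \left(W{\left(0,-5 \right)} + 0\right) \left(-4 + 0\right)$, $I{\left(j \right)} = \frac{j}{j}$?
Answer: $\frac{1}{379831} \approx 2.6328 \cdot 10^{-6}$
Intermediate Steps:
$I{\left(j \right)} = 1$
$f = 20$ ($f = \left(-5 + 0\right) \left(-4 + 0\right) = \left(-5\right) \left(-4\right) = 20$)
$k{\left(G,m \right)} = 20$ ($k{\left(G,m \right)} = 1 \cdot 20 = 20$)
$\frac{1}{379811 + k{\left(-372,\frac{180}{-747} \right)}} = \frac{1}{379811 + 20} = \frac{1}{379831}$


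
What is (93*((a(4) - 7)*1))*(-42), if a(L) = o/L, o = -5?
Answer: 64449/2 ≈ 32225.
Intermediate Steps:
a(L) = -5/L
(93*((a(4) - 7)*1))*(-42) = (93*((-5/4 - 7)*1))*(-42) = (93*(-33/4*1))*(-42) = (93*(-33/4))*(-42) = -3069/4*(-42) = 64449/2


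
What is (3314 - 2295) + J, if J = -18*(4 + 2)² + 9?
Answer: 380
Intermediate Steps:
J = -639 (J = -18*6² + 9 = -18*36 + 9 = -648 + 9 = -639)
(3314 - 2295) + J = (3314 - 2295) - 639 = 1019 - 639 = 380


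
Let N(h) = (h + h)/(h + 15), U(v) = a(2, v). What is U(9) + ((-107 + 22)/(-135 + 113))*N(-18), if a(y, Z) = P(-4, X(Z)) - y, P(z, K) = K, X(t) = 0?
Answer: 488/11 ≈ 44.364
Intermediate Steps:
a(y, Z) = -y (a(y, Z) = 0 - y = -y)
U(v) = -2 (U(v) = -1*2 = -2)
N(h) = 2*h/(15 + h) (N(h) = (2*h)/(15 + h) = 2*h/(15 + h))
U(9) + ((-107 + 22)/(-135 + 113))*N(-18) = -2 + ((-107 + 22)/(-135 + 113))*(2*(-18)/(15 - 18)) = -2 + (-85/(-22))*(2*(-18)/(-3)) = -2 + (-85*(-1/22))*(2*(-18)*(-⅓)) = -2 + (85/22)*12 = -2 + 510/11 = 488/11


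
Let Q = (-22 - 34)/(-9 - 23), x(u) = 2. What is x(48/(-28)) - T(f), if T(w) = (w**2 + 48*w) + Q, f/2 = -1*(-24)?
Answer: -18431/4 ≈ -4607.8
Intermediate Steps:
Q = 7/4 (Q = -56/(-32) = -56*(-1/32) = 7/4 ≈ 1.7500)
f = 48 (f = 2*(-1*(-24)) = 2*24 = 48)
T(w) = 7/4 + w**2 + 48*w (T(w) = (w**2 + 48*w) + 7/4 = 7/4 + w**2 + 48*w)
x(48/(-28)) - T(f) = 2 - (7/4 + 48**2 + 48*48) = 2 - (7/4 + 2304 + 2304) = 2 - 1*18439/4 = 2 - 18439/4 = -18431/4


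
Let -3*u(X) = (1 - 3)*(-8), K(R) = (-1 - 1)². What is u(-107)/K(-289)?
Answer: -4/3 ≈ -1.3333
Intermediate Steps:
K(R) = 4 (K(R) = (-2)² = 4)
u(X) = -16/3 (u(X) = -(1 - 3)*(-8)/3 = -(-2)*(-8)/3 = -⅓*16 = -16/3)
u(-107)/K(-289) = -16/3/4 = -16/3*¼ = -4/3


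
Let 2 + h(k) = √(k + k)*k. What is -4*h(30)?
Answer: 8 - 240*√15 ≈ -921.52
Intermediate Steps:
h(k) = -2 + √2*k^(3/2) (h(k) = -2 + √(k + k)*k = -2 + √(2*k)*k = -2 + (√2*√k)*k = -2 + √2*k^(3/2))
-4*h(30) = -4*(-2 + √2*30^(3/2)) = -4*(-2 + √2*(30*√30)) = -4*(-2 + 60*√15) = 8 - 240*√15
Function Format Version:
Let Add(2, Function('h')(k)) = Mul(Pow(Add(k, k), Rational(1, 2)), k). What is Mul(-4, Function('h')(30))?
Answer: Add(8, Mul(-240, Pow(15, Rational(1, 2)))) ≈ -921.52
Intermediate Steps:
Function('h')(k) = Add(-2, Mul(Pow(2, Rational(1, 2)), Pow(k, Rational(3, 2)))) (Function('h')(k) = Add(-2, Mul(Pow(Add(k, k), Rational(1, 2)), k)) = Add(-2, Mul(Pow(Mul(2, k), Rational(1, 2)), k)) = Add(-2, Mul(Mul(Pow(2, Rational(1, 2)), Pow(k, Rational(1, 2))), k)) = Add(-2, Mul(Pow(2, Rational(1, 2)), Pow(k, Rational(3, 2)))))
Mul(-4, Function('h')(30)) = Mul(-4, Add(-2, Mul(Pow(2, Rational(1, 2)), Pow(30, Rational(3, 2))))) = Mul(-4, Add(-2, Mul(Pow(2, Rational(1, 2)), Mul(30, Pow(30, Rational(1, 2)))))) = Mul(-4, Add(-2, Mul(60, Pow(15, Rational(1, 2))))) = Add(8, Mul(-240, Pow(15, Rational(1, 2))))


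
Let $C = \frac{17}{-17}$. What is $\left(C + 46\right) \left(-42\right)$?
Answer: $-1890$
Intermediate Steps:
$C = -1$ ($C = 17 \left(- \frac{1}{17}\right) = -1$)
$\left(C + 46\right) \left(-42\right) = \left(-1 + 46\right) \left(-42\right) = 45 \left(-42\right) = -1890$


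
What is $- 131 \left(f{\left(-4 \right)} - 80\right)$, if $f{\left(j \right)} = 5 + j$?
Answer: $10349$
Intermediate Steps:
$- 131 \left(f{\left(-4 \right)} - 80\right) = - 131 \left(\left(5 - 4\right) - 80\right) = - 131 \left(1 - 80\right) = \left(-131\right) \left(-79\right) = 10349$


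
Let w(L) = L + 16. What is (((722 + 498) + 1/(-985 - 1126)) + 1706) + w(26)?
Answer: 6265447/2111 ≈ 2968.0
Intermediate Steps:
w(L) = 16 + L
(((722 + 498) + 1/(-985 - 1126)) + 1706) + w(26) = (((722 + 498) + 1/(-985 - 1126)) + 1706) + (16 + 26) = ((1220 + 1/(-2111)) + 1706) + 42 = ((1220 - 1/2111) + 1706) + 42 = (2575419/2111 + 1706) + 42 = 6176785/2111 + 42 = 6265447/2111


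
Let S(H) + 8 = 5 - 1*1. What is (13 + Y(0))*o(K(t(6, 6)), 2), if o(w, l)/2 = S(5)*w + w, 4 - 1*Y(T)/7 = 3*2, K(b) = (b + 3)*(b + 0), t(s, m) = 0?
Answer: 0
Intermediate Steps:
S(H) = -4 (S(H) = -8 + (5 - 1*1) = -8 + (5 - 1) = -8 + 4 = -4)
K(b) = b*(3 + b) (K(b) = (3 + b)*b = b*(3 + b))
Y(T) = -14 (Y(T) = 28 - 21*2 = 28 - 7*6 = 28 - 42 = -14)
o(w, l) = -6*w (o(w, l) = 2*(-4*w + w) = 2*(-3*w) = -6*w)
(13 + Y(0))*o(K(t(6, 6)), 2) = (13 - 14)*(-0*(3 + 0)) = -(-6)*0*3 = -(-6)*0 = -1*0 = 0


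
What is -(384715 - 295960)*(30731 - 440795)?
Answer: 36395230320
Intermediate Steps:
-(384715 - 295960)*(30731 - 440795) = -88755*(-410064) = -1*(-36395230320) = 36395230320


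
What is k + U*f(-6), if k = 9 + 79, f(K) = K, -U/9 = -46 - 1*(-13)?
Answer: -1694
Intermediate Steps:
U = 297 (U = -9*(-46 - 1*(-13)) = -9*(-46 + 13) = -9*(-33) = 297)
k = 88
k + U*f(-6) = 88 + 297*(-6) = 88 - 1782 = -1694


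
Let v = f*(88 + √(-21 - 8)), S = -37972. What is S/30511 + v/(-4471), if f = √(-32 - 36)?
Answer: -37972/30511 + 2*√493/4471 - 176*I*√17/4471 ≈ -1.2346 - 0.16231*I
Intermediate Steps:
f = 2*I*√17 (f = √(-68) = 2*I*√17 ≈ 8.2462*I)
v = 2*I*√17*(88 + I*√29) (v = (2*I*√17)*(88 + √(-21 - 8)) = (2*I*√17)*(88 + √(-29)) = (2*I*√17)*(88 + I*√29) = 2*I*√17*(88 + I*√29) ≈ -44.407 + 725.67*I)
S/30511 + v/(-4471) = -37972/30511 + (-2*√493 + 176*I*√17)/(-4471) = -37972*1/30511 + (-2*√493 + 176*I*√17)*(-1/4471) = -37972/30511 + (2*√493/4471 - 176*I*√17/4471) = -37972/30511 + 2*√493/4471 - 176*I*√17/4471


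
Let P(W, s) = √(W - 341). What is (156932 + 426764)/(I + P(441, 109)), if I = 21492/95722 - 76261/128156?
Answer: 3580201163551936/59063979815 ≈ 60616.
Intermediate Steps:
P(W, s) = √(-341 + W)
I = -2272763345/6133674316 (I = 21492*(1/95722) - 76261*1/128156 = 10746/47861 - 76261/128156 = -2272763345/6133674316 ≈ -0.37054)
(156932 + 426764)/(I + P(441, 109)) = (156932 + 426764)/(-2272763345/6133674316 + √(-341 + 441)) = 583696/(-2272763345/6133674316 + √100) = 583696/(-2272763345/6133674316 + 10) = 583696/(59063979815/6133674316) = 583696*(6133674316/59063979815) = 3580201163551936/59063979815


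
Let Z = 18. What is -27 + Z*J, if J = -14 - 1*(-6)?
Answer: -171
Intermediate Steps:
J = -8 (J = -14 + 6 = -8)
-27 + Z*J = -27 + 18*(-8) = -27 - 144 = -171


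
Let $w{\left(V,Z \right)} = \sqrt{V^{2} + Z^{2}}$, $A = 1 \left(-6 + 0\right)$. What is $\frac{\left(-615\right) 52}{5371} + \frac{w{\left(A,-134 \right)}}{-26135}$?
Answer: $- \frac{780}{131} - \frac{2 \sqrt{4498}}{26135} \approx -5.9593$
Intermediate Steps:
$A = -6$ ($A = 1 \left(-6\right) = -6$)
$\frac{\left(-615\right) 52}{5371} + \frac{w{\left(A,-134 \right)}}{-26135} = \frac{\left(-615\right) 52}{5371} + \frac{\sqrt{\left(-6\right)^{2} + \left(-134\right)^{2}}}{-26135} = \left(-31980\right) \frac{1}{5371} + \sqrt{36 + 17956} \left(- \frac{1}{26135}\right) = - \frac{780}{131} + \sqrt{17992} \left(- \frac{1}{26135}\right) = - \frac{780}{131} + 2 \sqrt{4498} \left(- \frac{1}{26135}\right) = - \frac{780}{131} - \frac{2 \sqrt{4498}}{26135}$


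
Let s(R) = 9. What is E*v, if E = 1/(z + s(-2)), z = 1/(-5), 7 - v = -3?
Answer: 25/22 ≈ 1.1364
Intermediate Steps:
v = 10 (v = 7 - 1*(-3) = 7 + 3 = 10)
z = -⅕ ≈ -0.20000
E = 5/44 (E = 1/(-⅕ + 9) = 1/(44/5) = 5/44 ≈ 0.11364)
E*v = (5/44)*10 = 25/22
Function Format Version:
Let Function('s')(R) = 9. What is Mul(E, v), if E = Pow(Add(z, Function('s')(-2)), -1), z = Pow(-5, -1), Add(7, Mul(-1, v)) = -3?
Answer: Rational(25, 22) ≈ 1.1364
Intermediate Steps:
v = 10 (v = Add(7, Mul(-1, -3)) = Add(7, 3) = 10)
z = Rational(-1, 5) ≈ -0.20000
E = Rational(5, 44) (E = Pow(Add(Rational(-1, 5), 9), -1) = Pow(Rational(44, 5), -1) = Rational(5, 44) ≈ 0.11364)
Mul(E, v) = Mul(Rational(5, 44), 10) = Rational(25, 22)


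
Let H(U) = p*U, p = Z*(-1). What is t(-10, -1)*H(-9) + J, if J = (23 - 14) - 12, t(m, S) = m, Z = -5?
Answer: 447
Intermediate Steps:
p = 5 (p = -5*(-1) = 5)
J = -3 (J = 9 - 12 = -3)
H(U) = 5*U
t(-10, -1)*H(-9) + J = -50*(-9) - 3 = -10*(-45) - 3 = 450 - 3 = 447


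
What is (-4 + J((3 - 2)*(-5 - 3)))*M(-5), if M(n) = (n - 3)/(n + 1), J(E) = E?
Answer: -24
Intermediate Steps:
M(n) = (-3 + n)/(1 + n)
(-4 + J((3 - 2)*(-5 - 3)))*M(-5) = (-4 + (3 - 2)*(-5 - 3))*((-3 - 5)/(1 - 5)) = (-4 + 1*(-8))*(-8/(-4)) = (-4 - 8)*(-¼*(-8)) = -12*2 = -24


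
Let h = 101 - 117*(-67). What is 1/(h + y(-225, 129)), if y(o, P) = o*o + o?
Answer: 1/58340 ≈ 1.7141e-5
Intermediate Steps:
y(o, P) = o + o**2 (y(o, P) = o**2 + o = o + o**2)
h = 7940 (h = 101 + 7839 = 7940)
1/(h + y(-225, 129)) = 1/(7940 - 225*(1 - 225)) = 1/(7940 - 225*(-224)) = 1/(7940 + 50400) = 1/58340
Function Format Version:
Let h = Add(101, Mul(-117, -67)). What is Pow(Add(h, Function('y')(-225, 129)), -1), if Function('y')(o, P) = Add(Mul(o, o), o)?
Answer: Rational(1, 58340) ≈ 1.7141e-5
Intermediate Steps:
Function('y')(o, P) = Add(o, Pow(o, 2)) (Function('y')(o, P) = Add(Pow(o, 2), o) = Add(o, Pow(o, 2)))
h = 7940 (h = Add(101, 7839) = 7940)
Pow(Add(h, Function('y')(-225, 129)), -1) = Pow(Add(7940, Mul(-225, Add(1, -225))), -1) = Pow(Add(7940, Mul(-225, -224)), -1) = Pow(Add(7940, 50400), -1) = Pow(58340, -1) = Rational(1, 58340)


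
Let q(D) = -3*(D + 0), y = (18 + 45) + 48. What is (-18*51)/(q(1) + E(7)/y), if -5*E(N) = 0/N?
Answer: 306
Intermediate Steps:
y = 111 (y = 63 + 48 = 111)
E(N) = 0 (E(N) = -0/N = -⅕*0 = 0)
q(D) = -3*D
(-18*51)/(q(1) + E(7)/y) = (-18*51)/(-3*1 + 0/111) = -918/(-3 + 0*(1/111)) = -918/(-3 + 0) = -918/(-3) = -918*(-⅓) = 306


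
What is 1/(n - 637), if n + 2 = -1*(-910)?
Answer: 1/271 ≈ 0.0036900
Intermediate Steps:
n = 908 (n = -2 - 1*(-910) = -2 + 910 = 908)
1/(n - 637) = 1/(908 - 637) = 1/271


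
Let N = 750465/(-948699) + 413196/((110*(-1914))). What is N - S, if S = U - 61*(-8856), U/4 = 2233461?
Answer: -5840557558465496/616478665 ≈ -9.4741e+6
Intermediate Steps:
U = 8933844 (U = 4*2233461 = 8933844)
S = 9474060 (S = 8933844 - 61*(-8856) = 8933844 + 540216 = 9474060)
N = -1697535596/616478665 (N = 750465*(-1/948699) + 413196/(-210540) = -27795/35137 + 413196*(-1/210540) = -27795/35137 - 34433/17545 = -1697535596/616478665 ≈ -2.7536)
N - S = -1697535596/616478665 - 1*9474060 = -1697535596/616478665 - 9474060 = -5840557558465496/616478665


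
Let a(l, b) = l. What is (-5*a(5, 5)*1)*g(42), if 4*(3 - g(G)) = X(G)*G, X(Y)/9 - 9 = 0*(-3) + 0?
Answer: 42375/2 ≈ 21188.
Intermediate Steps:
X(Y) = 81 (X(Y) = 81 + 9*(0*(-3) + 0) = 81 + 9*(0 + 0) = 81 + 9*0 = 81 + 0 = 81)
g(G) = 3 - 81*G/4
(-5*a(5, 5)*1)*g(42) = (-5*5*1)*(3 - 81/4*42) = (-25*1)*(3 - 1701/2) = -25*(-1695/2) = 42375/2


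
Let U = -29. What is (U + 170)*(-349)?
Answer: -49209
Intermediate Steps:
(U + 170)*(-349) = (-29 + 170)*(-349) = 141*(-349) = -49209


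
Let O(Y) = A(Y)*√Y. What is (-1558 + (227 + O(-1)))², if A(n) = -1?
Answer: (1331 + I)² ≈ 1.7716e+6 + 2662.0*I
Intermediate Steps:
O(Y) = -√Y
(-1558 + (227 + O(-1)))² = (-1558 + (227 - √(-1)))² = (-1558 + (227 - I))² = (-1331 - I)²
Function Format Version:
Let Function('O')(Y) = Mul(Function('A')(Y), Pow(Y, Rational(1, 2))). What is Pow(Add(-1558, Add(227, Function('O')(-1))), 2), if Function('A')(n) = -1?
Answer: Pow(Add(1331, I), 2) ≈ Add(1.7716e+6, Mul(2662., I))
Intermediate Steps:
Function('O')(Y) = Mul(-1, Pow(Y, Rational(1, 2)))
Pow(Add(-1558, Add(227, Function('O')(-1))), 2) = Pow(Add(-1558, Add(227, Mul(-1, Pow(-1, Rational(1, 2))))), 2) = Pow(Add(-1558, Add(227, Mul(-1, I))), 2) = Pow(Add(-1331, Mul(-1, I)), 2)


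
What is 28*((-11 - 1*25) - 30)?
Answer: -1848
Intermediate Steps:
28*((-11 - 1*25) - 30) = 28*((-11 - 25) - 30) = 28*(-36 - 30) = 28*(-66) = -1848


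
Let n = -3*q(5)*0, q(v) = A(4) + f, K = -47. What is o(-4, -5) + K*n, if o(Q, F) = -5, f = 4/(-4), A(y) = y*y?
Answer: -5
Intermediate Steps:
A(y) = y²
f = -1 (f = 4*(-¼) = -1)
q(v) = 15 (q(v) = 4² - 1 = 16 - 1 = 15)
n = 0 (n = -3*15*0 = -45*0 = 0)
o(-4, -5) + K*n = -5 - 47*0 = -5 + 0 = -5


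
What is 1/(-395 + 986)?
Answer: 1/591 ≈ 0.0016920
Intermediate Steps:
1/(-395 + 986) = 1/591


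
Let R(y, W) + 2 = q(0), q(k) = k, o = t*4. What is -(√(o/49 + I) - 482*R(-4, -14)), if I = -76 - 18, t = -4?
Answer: -964 - I*√4622/7 ≈ -964.0 - 9.7122*I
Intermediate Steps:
o = -16 (o = -4*4 = -16)
R(y, W) = -2 (R(y, W) = -2 + 0 = -2)
I = -94
-(√(o/49 + I) - 482*R(-4, -14)) = -(√(-16/49 - 94) - 482*(-2)) = -(√(-16*1/49 - 94) + 964) = -(√(-16/49 - 94) + 964) = -(√(-4622/49) + 964) = -(I*√4622/7 + 964) = -(964 + I*√4622/7) = -964 - I*√4622/7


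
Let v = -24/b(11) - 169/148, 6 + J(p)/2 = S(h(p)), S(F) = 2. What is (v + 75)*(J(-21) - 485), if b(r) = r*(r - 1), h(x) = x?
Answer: -295518497/8140 ≈ -36305.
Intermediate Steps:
J(p) = -8 (J(p) = -12 + 2*2 = -12 + 4 = -8)
b(r) = r*(-1 + r)
v = -11071/8140 (v = -24*1/(11*(-1 + 11)) - 169/148 = -24/(11*10) - 169*1/148 = -24/110 - 169/148 = -24*1/110 - 169/148 = -12/55 - 169/148 = -11071/8140 ≈ -1.3601)
(v + 75)*(J(-21) - 485) = (-11071/8140 + 75)*(-8 - 485) = (599429/8140)*(-493) = -295518497/8140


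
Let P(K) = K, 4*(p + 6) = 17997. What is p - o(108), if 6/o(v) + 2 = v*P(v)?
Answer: 104800551/23324 ≈ 4493.3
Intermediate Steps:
p = 17973/4 (p = -6 + (¼)*17997 = -6 + 17997/4 = 17973/4 ≈ 4493.3)
o(v) = 6/(-2 + v²) (o(v) = 6/(-2 + v*v) = 6/(-2 + v²))
p - o(108) = 17973/4 - 6/(-2 + 108²) = 17973/4 - 6/(-2 + 11664) = 17973/4 - 6/11662 = 17973/4 - 1*3/5831 = 17973/4 - 3/5831 = 104800551/23324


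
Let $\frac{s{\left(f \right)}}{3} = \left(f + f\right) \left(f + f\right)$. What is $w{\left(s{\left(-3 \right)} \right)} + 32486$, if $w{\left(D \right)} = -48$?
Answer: $32438$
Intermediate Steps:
$s{\left(f \right)} = 12 f^{2}$ ($s{\left(f \right)} = 3 \left(f + f\right) \left(f + f\right) = 3 \cdot 2 f 2 f = 3 \cdot 4 f^{2} = 12 f^{2}$)
$w{\left(s{\left(-3 \right)} \right)} + 32486 = -48 + 32486 = 32438$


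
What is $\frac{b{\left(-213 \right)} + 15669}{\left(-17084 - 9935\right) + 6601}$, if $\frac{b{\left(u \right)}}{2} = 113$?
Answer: $- \frac{15895}{20418} \approx -0.77848$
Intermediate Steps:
$b{\left(u \right)} = 226$ ($b{\left(u \right)} = 2 \cdot 113 = 226$)
$\frac{b{\left(-213 \right)} + 15669}{\left(-17084 - 9935\right) + 6601} = \frac{226 + 15669}{\left(-17084 - 9935\right) + 6601} = \frac{15895}{\left(-17084 - 9935\right) + 6601} = \frac{15895}{-27019 + 6601} = \frac{15895}{-20418} = 15895 \left(- \frac{1}{20418}\right) = - \frac{15895}{20418}$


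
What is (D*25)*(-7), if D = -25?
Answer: 4375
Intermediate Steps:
(D*25)*(-7) = -25*25*(-7) = -625*(-7) = 4375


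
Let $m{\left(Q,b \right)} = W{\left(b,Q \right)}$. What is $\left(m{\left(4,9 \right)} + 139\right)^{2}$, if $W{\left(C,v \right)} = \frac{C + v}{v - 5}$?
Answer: $15876$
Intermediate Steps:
$W{\left(C,v \right)} = \frac{C + v}{-5 + v}$
$m{\left(Q,b \right)} = \frac{Q + b}{-5 + Q}$ ($m{\left(Q,b \right)} = \frac{b + Q}{-5 + Q} = \frac{Q + b}{-5 + Q}$)
$\left(m{\left(4,9 \right)} + 139\right)^{2} = \left(\frac{4 + 9}{-5 + 4} + 139\right)^{2} = \left(\frac{1}{-1} \cdot 13 + 139\right)^{2} = \left(\left(-1\right) 13 + 139\right)^{2} = \left(-13 + 139\right)^{2} = 126^{2} = 15876$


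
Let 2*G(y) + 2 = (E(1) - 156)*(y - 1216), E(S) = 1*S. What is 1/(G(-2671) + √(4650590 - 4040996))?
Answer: 1204966/362983326913 - 4*√609594/362983326913 ≈ 3.3110e-6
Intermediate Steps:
E(S) = S
G(y) = 94239 - 155*y/2 (G(y) = -1 + ((1 - 156)*(y - 1216))/2 = -1 + (-155*(-1216 + y))/2 = -1 + (188480 - 155*y)/2 = -1 + (94240 - 155*y/2) = 94239 - 155*y/2)
1/(G(-2671) + √(4650590 - 4040996)) = 1/((94239 - 155/2*(-2671)) + √(4650590 - 4040996)) = 1/((94239 + 414005/2) + √609594) = 1/(602483/2 + √609594)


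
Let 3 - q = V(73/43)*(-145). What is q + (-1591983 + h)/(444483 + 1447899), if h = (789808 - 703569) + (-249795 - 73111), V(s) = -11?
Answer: -502416799/315397 ≈ -1593.0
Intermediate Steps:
h = -236667 (h = 86239 - 322906 = -236667)
q = -1592 (q = 3 - (-11)*(-145) = 3 - 1*1595 = 3 - 1595 = -1592)
q + (-1591983 + h)/(444483 + 1447899) = -1592 + (-1591983 - 236667)/(444483 + 1447899) = -1592 - 1828650/1892382 = -1592 - 1828650*1/1892382 = -1592 - 304775/315397 = -502416799/315397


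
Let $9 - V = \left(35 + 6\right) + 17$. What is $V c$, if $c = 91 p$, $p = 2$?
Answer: $-8918$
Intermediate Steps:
$c = 182$ ($c = 91 \cdot 2 = 182$)
$V = -49$ ($V = 9 - \left(\left(35 + 6\right) + 17\right) = 9 - \left(41 + 17\right) = 9 - 58 = -49$)
$V c = \left(-49\right) 182 = -8918$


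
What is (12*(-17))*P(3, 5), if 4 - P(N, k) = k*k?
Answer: 4284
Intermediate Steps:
P(N, k) = 4 - k² (P(N, k) = 4 - k*k = 4 - k²)
(12*(-17))*P(3, 5) = (12*(-17))*(4 - 1*5²) = -204*(4 - 1*25) = -204*(4 - 25) = -204*(-21) = 4284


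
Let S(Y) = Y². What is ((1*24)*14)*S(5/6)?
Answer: 700/3 ≈ 233.33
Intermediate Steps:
((1*24)*14)*S(5/6) = ((1*24)*14)*(5/6)² = (24*14)*(5*(⅙))² = 336*(⅚)² = 336*(25/36) = 700/3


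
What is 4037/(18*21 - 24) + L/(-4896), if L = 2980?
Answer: 779593/72216 ≈ 10.795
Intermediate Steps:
4037/(18*21 - 24) + L/(-4896) = 4037/(18*21 - 24) + 2980/(-4896) = 4037/(378 - 24) + 2980*(-1/4896) = 4037/354 - 745/1224 = 779593/72216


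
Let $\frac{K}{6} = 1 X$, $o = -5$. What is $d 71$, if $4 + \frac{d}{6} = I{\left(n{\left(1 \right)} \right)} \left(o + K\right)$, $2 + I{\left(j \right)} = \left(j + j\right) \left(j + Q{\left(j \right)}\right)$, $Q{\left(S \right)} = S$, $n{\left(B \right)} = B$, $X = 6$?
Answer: $24708$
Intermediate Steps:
$I{\left(j \right)} = -2 + 4 j^{2}$ ($I{\left(j \right)} = -2 + \left(j + j\right) \left(j + j\right) = -2 + 2 j 2 j = -2 + 4 j^{2}$)
$K = 36$ ($K = 6 \cdot 1 \cdot 6 = 6 \cdot 6 = 36$)
$d = 348$ ($d = -24 + 6 \left(-2 + 4 \cdot 1^{2}\right) \left(-5 + 36\right) = -24 + 6 \left(-2 + 4 \cdot 1\right) 31 = -24 + 6 \left(-2 + 4\right) 31 = -24 + 6 \cdot 2 \cdot 31 = -24 + 6 \cdot 62 = -24 + 372 = 348$)
$d 71 = 348 \cdot 71 = 24708$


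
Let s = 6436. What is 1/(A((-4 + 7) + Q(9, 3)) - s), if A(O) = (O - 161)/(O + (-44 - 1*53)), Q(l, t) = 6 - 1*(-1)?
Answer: -87/559781 ≈ -0.00015542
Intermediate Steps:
Q(l, t) = 7 (Q(l, t) = 6 + 1 = 7)
A(O) = (-161 + O)/(-97 + O) (A(O) = (-161 + O)/(O + (-44 - 53)) = (-161 + O)/(O - 97) = (-161 + O)/(-97 + O))
1/(A((-4 + 7) + Q(9, 3)) - s) = 1/((-161 + ((-4 + 7) + 7))/(-97 + ((-4 + 7) + 7)) - 1*6436) = 1/((-161 + (3 + 7))/(-97 + (3 + 7)) - 6436) = 1/((-161 + 10)/(-97 + 10) - 6436) = 1/(-151/(-87) - 6436) = 1/(-1/87*(-151) - 6436) = 1/(151/87 - 6436) = 1/(-559781/87) = -87/559781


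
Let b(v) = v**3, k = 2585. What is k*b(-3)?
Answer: -69795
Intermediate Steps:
k*b(-3) = 2585*(-3)**3 = 2585*(-27) = -69795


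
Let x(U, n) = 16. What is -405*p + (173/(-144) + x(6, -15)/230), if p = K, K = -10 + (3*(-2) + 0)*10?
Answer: 469457257/16560 ≈ 28349.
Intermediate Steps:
K = -70 (K = -10 + (-6 + 0)*10 = -10 - 6*10 = -10 - 60 = -70)
p = -70
-405*p + (173/(-144) + x(6, -15)/230) = -405*(-70) + (173/(-144) + 16/230) = 28350 + (173*(-1/144) + 16*(1/230)) = 28350 + (-173/144 + 8/115) = 28350 - 18743/16560 = 469457257/16560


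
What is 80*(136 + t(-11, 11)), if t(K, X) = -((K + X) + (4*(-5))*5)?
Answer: 18880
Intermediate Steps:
t(K, X) = 100 - K - X (t(K, X) = -((K + X) - 20*5) = -((K + X) - 100) = -(-100 + K + X) = 100 - K - X)
80*(136 + t(-11, 11)) = 80*(136 + (100 - 1*(-11) - 1*11)) = 80*(136 + (100 + 11 - 11)) = 80*(136 + 100) = 80*236 = 18880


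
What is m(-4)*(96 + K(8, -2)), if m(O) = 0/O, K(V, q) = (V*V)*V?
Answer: 0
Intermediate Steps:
K(V, q) = V³ (K(V, q) = V²*V = V³)
m(O) = 0
m(-4)*(96 + K(8, -2)) = 0*(96 + 8³) = 0*(96 + 512) = 0*608 = 0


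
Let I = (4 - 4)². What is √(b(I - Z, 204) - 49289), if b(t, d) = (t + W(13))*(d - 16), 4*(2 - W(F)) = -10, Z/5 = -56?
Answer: √4197 ≈ 64.784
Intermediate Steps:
Z = -280 (Z = 5*(-56) = -280)
W(F) = 9/2 (W(F) = 2 - ¼*(-10) = 2 + 5/2 = 9/2)
I = 0 (I = 0² = 0)
b(t, d) = (-16 + d)*(9/2 + t) (b(t, d) = (t + 9/2)*(d - 16) = (9/2 + t)*(-16 + d) = (-16 + d)*(9/2 + t))
√(b(I - Z, 204) - 49289) = √((-72 - 16*(0 - 1*(-280)) + (9/2)*204 + 204*(0 - 1*(-280))) - 49289) = √((-72 - 16*(0 + 280) + 918 + 204*(0 + 280)) - 49289) = √((-72 - 16*280 + 918 + 204*280) - 49289) = √((-72 - 4480 + 918 + 57120) - 49289) = √(53486 - 49289) = √4197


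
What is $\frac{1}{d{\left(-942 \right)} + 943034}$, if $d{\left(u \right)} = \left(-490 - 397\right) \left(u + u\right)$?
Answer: $\frac{1}{2614142} \approx 3.8253 \cdot 10^{-7}$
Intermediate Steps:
$d{\left(u \right)} = - 1774 u$ ($d{\left(u \right)} = - 887 \cdot 2 u = - 1774 u$)
$\frac{1}{d{\left(-942 \right)} + 943034} = \frac{1}{\left(-1774\right) \left(-942\right) + 943034} = \frac{1}{1671108 + 943034} = \frac{1}{2614142}$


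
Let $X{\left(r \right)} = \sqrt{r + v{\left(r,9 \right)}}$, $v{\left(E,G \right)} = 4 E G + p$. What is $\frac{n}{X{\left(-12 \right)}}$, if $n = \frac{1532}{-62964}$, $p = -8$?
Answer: $\frac{383 i \sqrt{113}}{3557466} \approx 0.0011445 i$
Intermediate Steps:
$n = - \frac{383}{15741}$ ($n = 1532 \left(- \frac{1}{62964}\right) = - \frac{383}{15741} \approx -0.024331$)
$v{\left(E,G \right)} = -8 + 4 E G$ ($v{\left(E,G \right)} = 4 E G - 8 = -8 + 4 E G$)
$X{\left(r \right)} = \sqrt{-8 + 37 r}$ ($X{\left(r \right)} = \sqrt{r + \left(-8 + 4 r 9\right)} = \sqrt{r + \left(-8 + 36 r\right)} = \sqrt{-8 + 37 r}$)
$\frac{n}{X{\left(-12 \right)}} = - \frac{383}{15741 \sqrt{-8 + 37 \left(-12\right)}} = - \frac{383}{15741 \sqrt{-8 - 444}} = - \frac{383}{15741 \sqrt{-452}} = - \frac{383}{15741 \cdot 2 i \sqrt{113}} = - \frac{383 \left(- \frac{i \sqrt{113}}{226}\right)}{15741} = \frac{383 i \sqrt{113}}{3557466}$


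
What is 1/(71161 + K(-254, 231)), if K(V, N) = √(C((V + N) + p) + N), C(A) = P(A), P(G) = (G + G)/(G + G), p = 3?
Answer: 71161/5063887689 - 2*√58/5063887689 ≈ 1.4050e-5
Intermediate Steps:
P(G) = 1 (P(G) = (2*G)/((2*G)) = (2*G)*(1/(2*G)) = 1)
C(A) = 1
K(V, N) = √(1 + N)
1/(71161 + K(-254, 231)) = 1/(71161 + √(1 + 231)) = 1/(71161 + √232) = 1/(71161 + 2*√58)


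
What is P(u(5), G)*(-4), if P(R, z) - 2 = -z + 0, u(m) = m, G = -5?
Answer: -28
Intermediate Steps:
P(R, z) = 2 - z (P(R, z) = 2 + (-z + 0) = 2 - z)
P(u(5), G)*(-4) = (2 - 1*(-5))*(-4) = (2 + 5)*(-4) = 7*(-4) = -28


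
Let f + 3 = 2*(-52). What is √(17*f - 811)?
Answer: I*√2630 ≈ 51.284*I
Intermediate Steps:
f = -107 (f = -3 + 2*(-52) = -3 - 104 = -107)
√(17*f - 811) = √(17*(-107) - 811) = √(-1819 - 811) = √(-2630) = I*√2630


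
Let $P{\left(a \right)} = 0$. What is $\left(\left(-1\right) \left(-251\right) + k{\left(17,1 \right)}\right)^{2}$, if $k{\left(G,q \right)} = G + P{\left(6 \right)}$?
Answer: $71824$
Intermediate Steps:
$k{\left(G,q \right)} = G$ ($k{\left(G,q \right)} = G + 0 = G$)
$\left(\left(-1\right) \left(-251\right) + k{\left(17,1 \right)}\right)^{2} = \left(\left(-1\right) \left(-251\right) + 17\right)^{2} = \left(251 + 17\right)^{2} = 268^{2} = 71824$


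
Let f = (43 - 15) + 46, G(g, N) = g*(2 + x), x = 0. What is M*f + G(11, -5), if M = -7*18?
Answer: -9302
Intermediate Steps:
G(g, N) = 2*g (G(g, N) = g*(2 + 0) = g*2 = 2*g)
M = -126
f = 74 (f = 28 + 46 = 74)
M*f + G(11, -5) = -126*74 + 2*11 = -9324 + 22 = -9302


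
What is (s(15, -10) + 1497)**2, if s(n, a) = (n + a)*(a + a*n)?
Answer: 485809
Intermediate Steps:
s(n, a) = (a + n)*(a + a*n)
(s(15, -10) + 1497)**2 = (-10*(-10 + 15 + 15**2 - 10*15) + 1497)**2 = (-10*(-10 + 15 + 225 - 150) + 1497)**2 = (-10*80 + 1497)**2 = (-800 + 1497)**2 = 697**2 = 485809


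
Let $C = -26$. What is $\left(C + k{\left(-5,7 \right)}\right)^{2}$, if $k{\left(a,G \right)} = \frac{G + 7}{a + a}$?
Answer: $\frac{18769}{25} \approx 750.76$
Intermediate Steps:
$k{\left(a,G \right)} = \frac{7 + G}{2 a}$
$\left(C + k{\left(-5,7 \right)}\right)^{2} = \left(-26 + \frac{7 + 7}{2 \left(-5\right)}\right)^{2} = \left(-26 + \frac{1}{2} \left(- \frac{1}{5}\right) 14\right)^{2} = \left(-26 - \frac{7}{5}\right)^{2} = \left(- \frac{137}{5}\right)^{2} = \frac{18769}{25}$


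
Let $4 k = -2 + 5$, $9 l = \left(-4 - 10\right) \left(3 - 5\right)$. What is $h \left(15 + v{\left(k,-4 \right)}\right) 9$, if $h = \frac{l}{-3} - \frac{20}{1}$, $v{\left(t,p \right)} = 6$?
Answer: $-3976$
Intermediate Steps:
$l = \frac{28}{9}$ ($l = \frac{\left(-4 - 10\right) \left(3 - 5\right)}{9} = \frac{\left(-14\right) \left(-2\right)}{9} = \frac{1}{9} \cdot 28 = \frac{28}{9} \approx 3.1111$)
$k = \frac{3}{4}$ ($k = \frac{-2 + 5}{4} = \frac{1}{4} \cdot 3 = \frac{3}{4} \approx 0.75$)
$h = - \frac{568}{27}$ ($h = \frac{28}{9 \left(-3\right)} - \frac{20}{1} = \frac{28}{9} \left(- \frac{1}{3}\right) - 20 = - \frac{28}{27} - 20 = - \frac{568}{27} \approx -21.037$)
$h \left(15 + v{\left(k,-4 \right)}\right) 9 = - \frac{568 \left(15 + 6\right)}{27} \cdot 9 = \left(- \frac{568}{27}\right) 21 \cdot 9 = \left(- \frac{3976}{9}\right) 9 = -3976$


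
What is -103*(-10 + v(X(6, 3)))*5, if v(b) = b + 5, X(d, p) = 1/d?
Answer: 14935/6 ≈ 2489.2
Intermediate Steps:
v(b) = 5 + b
-103*(-10 + v(X(6, 3)))*5 = -103*(-10 + (5 + 1/6))*5 = -103*(-10 + 31/6)*5 = -(-2987)*5/6 = -103*(-145/6) = 14935/6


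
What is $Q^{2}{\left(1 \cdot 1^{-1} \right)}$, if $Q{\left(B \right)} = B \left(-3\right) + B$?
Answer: $4$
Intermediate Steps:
$Q{\left(B \right)} = - 2 B$ ($Q{\left(B \right)} = - 3 B + B = - 2 B$)
$Q^{2}{\left(1 \cdot 1^{-1} \right)} = \left(- 2 \cdot 1 \cdot 1^{-1}\right)^{2} = \left(- 2 \cdot 1 \cdot 1\right)^{2} = \left(\left(-2\right) 1\right)^{2} = \left(-2\right)^{2} = 4$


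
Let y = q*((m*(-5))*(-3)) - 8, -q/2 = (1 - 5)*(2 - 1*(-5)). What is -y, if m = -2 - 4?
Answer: 5048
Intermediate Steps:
m = -6
q = 56 (q = -2*(1 - 5)*(2 - 1*(-5)) = -(-8)*(2 + 5) = -(-8)*7 = -2*(-28) = 56)
y = -5048 (y = 56*(-6*(-5)*(-3)) - 8 = 56*(30*(-3)) - 8 = 56*(-90) - 8 = -5040 - 8 = -5048)
-y = -1*(-5048) = 5048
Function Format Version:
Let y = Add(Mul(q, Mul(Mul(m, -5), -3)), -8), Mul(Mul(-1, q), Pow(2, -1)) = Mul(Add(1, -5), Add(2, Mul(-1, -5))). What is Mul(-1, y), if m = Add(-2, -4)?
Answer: 5048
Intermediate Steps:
m = -6
q = 56 (q = Mul(-2, Mul(Add(1, -5), Add(2, Mul(-1, -5)))) = Mul(-2, Mul(-4, Add(2, 5))) = Mul(-2, Mul(-4, 7)) = Mul(-2, -28) = 56)
y = -5048 (y = Add(Mul(56, Mul(Mul(-6, -5), -3)), -8) = Add(Mul(56, Mul(30, -3)), -8) = Add(Mul(56, -90), -8) = Add(-5040, -8) = -5048)
Mul(-1, y) = Mul(-1, -5048) = 5048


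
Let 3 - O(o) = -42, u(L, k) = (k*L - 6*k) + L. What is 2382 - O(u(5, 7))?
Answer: 2337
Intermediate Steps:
u(L, k) = L - 6*k + L*k (u(L, k) = (L*k - 6*k) + L = (-6*k + L*k) + L = L - 6*k + L*k)
O(o) = 45 (O(o) = 3 - 1*(-42) = 3 + 42 = 45)
2382 - O(u(5, 7)) = 2382 - 1*45 = 2382 - 45 = 2337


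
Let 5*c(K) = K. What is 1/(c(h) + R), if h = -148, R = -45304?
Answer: -5/226668 ≈ -2.2059e-5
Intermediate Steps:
c(K) = K/5
1/(c(h) + R) = 1/((⅕)*(-148) - 45304) = 1/(-148/5 - 45304) = 1/(-226668/5) = -5/226668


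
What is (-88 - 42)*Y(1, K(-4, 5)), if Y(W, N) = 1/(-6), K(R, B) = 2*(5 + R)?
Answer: 65/3 ≈ 21.667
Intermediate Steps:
K(R, B) = 10 + 2*R
Y(W, N) = -⅙
(-88 - 42)*Y(1, K(-4, 5)) = (-88 - 42)*(-⅙) = -130*(-⅙) = 65/3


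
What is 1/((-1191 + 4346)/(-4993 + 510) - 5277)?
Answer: -4483/23659946 ≈ -0.00018948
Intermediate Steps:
1/((-1191 + 4346)/(-4993 + 510) - 5277) = 1/(3155/(-4483) - 5277) = 1/(3155*(-1/4483) - 5277) = 1/(-3155/4483 - 5277) = 1/(-23659946/4483) = -4483/23659946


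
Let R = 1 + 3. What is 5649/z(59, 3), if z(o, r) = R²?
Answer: 5649/16 ≈ 353.06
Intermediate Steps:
R = 4
z(o, r) = 16 (z(o, r) = 4² = 16)
5649/z(59, 3) = 5649/16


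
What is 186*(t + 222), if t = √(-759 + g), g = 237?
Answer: 41292 + 558*I*√58 ≈ 41292.0 + 4249.6*I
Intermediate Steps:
t = 3*I*√58 (t = √(-759 + 237) = √(-522) = 3*I*√58 ≈ 22.847*I)
186*(t + 222) = 186*(3*I*√58 + 222) = 186*(222 + 3*I*√58) = 41292 + 558*I*√58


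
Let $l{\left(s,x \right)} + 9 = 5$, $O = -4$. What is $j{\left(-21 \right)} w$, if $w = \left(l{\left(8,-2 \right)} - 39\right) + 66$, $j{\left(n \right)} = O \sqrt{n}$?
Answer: $- 92 i \sqrt{21} \approx - 421.6 i$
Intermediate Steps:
$j{\left(n \right)} = - 4 \sqrt{n}$
$l{\left(s,x \right)} = -4$ ($l{\left(s,x \right)} = -9 + 5 = -4$)
$w = 23$ ($w = \left(-4 - 39\right) + 66 = -43 + 66 = 23$)
$j{\left(-21 \right)} w = - 4 \sqrt{-21} \cdot 23 = - 4 i \sqrt{21} \cdot 23 = - 92 i \sqrt{21}$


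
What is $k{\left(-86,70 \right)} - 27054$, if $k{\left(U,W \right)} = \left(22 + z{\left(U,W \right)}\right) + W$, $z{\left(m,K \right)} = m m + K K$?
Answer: $-14666$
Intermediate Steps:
$z{\left(m,K \right)} = K^{2} + m^{2}$ ($z{\left(m,K \right)} = m^{2} + K^{2} = K^{2} + m^{2}$)
$k{\left(U,W \right)} = 22 + W + U^{2} + W^{2}$ ($k{\left(U,W \right)} = \left(22 + \left(W^{2} + U^{2}\right)\right) + W = \left(22 + \left(U^{2} + W^{2}\right)\right) + W = \left(22 + U^{2} + W^{2}\right) + W = 22 + W + U^{2} + W^{2}$)
$k{\left(-86,70 \right)} - 27054 = \left(22 + 70 + \left(-86\right)^{2} + 70^{2}\right) - 27054 = \left(22 + 70 + 7396 + 4900\right) - 27054 = 12388 - 27054 = -14666$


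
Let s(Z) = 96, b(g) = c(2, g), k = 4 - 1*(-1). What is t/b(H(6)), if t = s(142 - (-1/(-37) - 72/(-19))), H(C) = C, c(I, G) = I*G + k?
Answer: 96/17 ≈ 5.6471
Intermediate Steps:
k = 5 (k = 4 + 1 = 5)
c(I, G) = 5 + G*I (c(I, G) = I*G + 5 = G*I + 5 = 5 + G*I)
b(g) = 5 + 2*g (b(g) = 5 + g*2 = 5 + 2*g)
t = 96
t/b(H(6)) = 96/(5 + 2*6) = 96/(5 + 12) = 96/17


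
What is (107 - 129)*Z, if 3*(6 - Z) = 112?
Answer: 2068/3 ≈ 689.33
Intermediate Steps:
Z = -94/3 (Z = 6 - ⅓*112 = 6 - 112/3 = -94/3 ≈ -31.333)
(107 - 129)*Z = (107 - 129)*(-94/3) = -22*(-94/3) = 2068/3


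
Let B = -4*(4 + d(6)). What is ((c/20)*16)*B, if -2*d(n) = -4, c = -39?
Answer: 3744/5 ≈ 748.80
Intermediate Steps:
d(n) = 2 (d(n) = -½*(-4) = 2)
B = -24 (B = -4*(4 + 2) = -4*6 = -24)
((c/20)*16)*B = (-39/20*16)*(-24) = (-39*1/20*16)*(-24) = -39/20*16*(-24) = -156/5*(-24) = 3744/5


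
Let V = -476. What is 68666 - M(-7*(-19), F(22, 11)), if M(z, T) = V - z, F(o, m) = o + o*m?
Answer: 69275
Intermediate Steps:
F(o, m) = o + m*o
M(z, T) = -476 - z
68666 - M(-7*(-19), F(22, 11)) = 68666 - (-476 - (-7)*(-19)) = 68666 - (-476 - 1*133) = 68666 - (-476 - 133) = 68666 - 1*(-609) = 68666 + 609 = 69275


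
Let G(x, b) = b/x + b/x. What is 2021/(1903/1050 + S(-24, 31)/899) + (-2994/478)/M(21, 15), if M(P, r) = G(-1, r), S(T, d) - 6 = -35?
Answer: 157251598057/138483770 ≈ 1135.5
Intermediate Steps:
S(T, d) = -29 (S(T, d) = 6 - 35 = -29)
G(x, b) = 2*b/x
M(P, r) = -2*r (M(P, r) = 2*r/(-1) = 2*r*(-1) = -2*r)
2021/(1903/1050 + S(-24, 31)/899) + (-2994/478)/M(21, 15) = 2021/(1903/1050 - 29/899) + (-2994/478)/((-2*15)) = 2021/(1903*(1/1050) - 29*1/899) - 2994*1/478/(-30) = 2021/(1903/1050 - 1/31) - 1497/239*(-1/30) = 2021/(57943/32550) + 499/2390 = 2021*(32550/57943) + 499/2390 = 65783550/57943 + 499/2390 = 157251598057/138483770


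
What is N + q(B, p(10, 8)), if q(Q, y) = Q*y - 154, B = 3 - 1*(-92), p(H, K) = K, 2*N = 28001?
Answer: 29213/2 ≈ 14607.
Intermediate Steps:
N = 28001/2 (N = (½)*28001 = 28001/2 ≈ 14001.)
B = 95 (B = 3 + 92 = 95)
q(Q, y) = -154 + Q*y
N + q(B, p(10, 8)) = 28001/2 + (-154 + 95*8) = 28001/2 + (-154 + 760) = 28001/2 + 606 = 29213/2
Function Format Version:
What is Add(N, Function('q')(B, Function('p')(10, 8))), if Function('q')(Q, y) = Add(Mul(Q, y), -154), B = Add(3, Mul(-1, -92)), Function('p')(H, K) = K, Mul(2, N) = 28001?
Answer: Rational(29213, 2) ≈ 14607.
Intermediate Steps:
N = Rational(28001, 2) (N = Mul(Rational(1, 2), 28001) = Rational(28001, 2) ≈ 14001.)
B = 95 (B = Add(3, 92) = 95)
Function('q')(Q, y) = Add(-154, Mul(Q, y))
Add(N, Function('q')(B, Function('p')(10, 8))) = Add(Rational(28001, 2), Add(-154, Mul(95, 8))) = Add(Rational(28001, 2), Add(-154, 760)) = Add(Rational(28001, 2), 606) = Rational(29213, 2)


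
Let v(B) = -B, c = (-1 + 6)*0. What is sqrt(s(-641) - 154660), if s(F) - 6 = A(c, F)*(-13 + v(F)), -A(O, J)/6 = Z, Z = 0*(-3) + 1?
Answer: I*sqrt(158422) ≈ 398.02*I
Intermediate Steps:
c = 0 (c = 5*0 = 0)
Z = 1 (Z = 0 + 1 = 1)
A(O, J) = -6 (A(O, J) = -6*1 = -6)
s(F) = 84 + 6*F (s(F) = 6 - 6*(-13 - F) = 6 + (78 + 6*F) = 84 + 6*F)
sqrt(s(-641) - 154660) = sqrt((84 + 6*(-641)) - 154660) = sqrt((84 - 3846) - 154660) = sqrt(-3762 - 154660) = sqrt(-158422) = I*sqrt(158422)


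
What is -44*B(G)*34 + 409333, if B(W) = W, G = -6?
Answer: 418309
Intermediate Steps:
-44*B(G)*34 + 409333 = -44*(-6)*34 + 409333 = 264*34 + 409333 = 8976 + 409333 = 418309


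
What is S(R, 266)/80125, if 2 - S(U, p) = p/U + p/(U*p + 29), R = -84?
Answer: 693361/10727936250 ≈ 6.4631e-5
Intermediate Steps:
S(U, p) = 2 - p/U - p/(29 + U*p) (S(U, p) = 2 - (p/U + p/(U*p + 29)) = 2 - (p/U + p/(29 + U*p)) = 2 + (-p/U - p/(29 + U*p)) = 2 - p/U - p/(29 + U*p))
S(R, 266)/80125 = ((-29*266 + 58*(-84) - 1*(-84)*266 - 1*(-84)*266**2 + 2*266*(-84)**2)/((-84)*(29 - 84*266)))/80125 = -(-7714 - 4872 + 22344 - 1*(-84)*70756 + 2*266*7056)/(84*(29 - 22344))*(1/80125) = -1/84*(-7714 - 4872 + 22344 + 5943504 + 3753792)/(-22315)*(1/80125) = -1/84*(-1/22315)*9707054*(1/80125) = (693361/133890)*(1/80125) = 693361/10727936250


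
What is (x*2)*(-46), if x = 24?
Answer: -2208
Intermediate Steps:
(x*2)*(-46) = (24*2)*(-46) = 48*(-46) = -2208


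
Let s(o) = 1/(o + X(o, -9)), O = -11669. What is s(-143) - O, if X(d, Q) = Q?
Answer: 1773687/152 ≈ 11669.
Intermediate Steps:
s(o) = 1/(-9 + o) (s(o) = 1/(o - 9) = 1/(-9 + o))
s(-143) - O = 1/(-9 - 143) - 1*(-11669) = 1/(-152) + 11669 = -1/152 + 11669 = 1773687/152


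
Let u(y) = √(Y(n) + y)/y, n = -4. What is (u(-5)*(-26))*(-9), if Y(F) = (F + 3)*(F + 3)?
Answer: -468*I/5 ≈ -93.6*I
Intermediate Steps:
Y(F) = (3 + F)² (Y(F) = (3 + F)*(3 + F) = (3 + F)²)
u(y) = √(1 + y)/y (u(y) = √((3 - 4)² + y)/y = √((-1)² + y)/y = √(1 + y)/y)
(u(-5)*(-26))*(-9) = ((√(1 - 5)/(-5))*(-26))*(-9) = (-2*I/5*(-26))*(-9) = (52*I/5)*(-9) = -468*I/5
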